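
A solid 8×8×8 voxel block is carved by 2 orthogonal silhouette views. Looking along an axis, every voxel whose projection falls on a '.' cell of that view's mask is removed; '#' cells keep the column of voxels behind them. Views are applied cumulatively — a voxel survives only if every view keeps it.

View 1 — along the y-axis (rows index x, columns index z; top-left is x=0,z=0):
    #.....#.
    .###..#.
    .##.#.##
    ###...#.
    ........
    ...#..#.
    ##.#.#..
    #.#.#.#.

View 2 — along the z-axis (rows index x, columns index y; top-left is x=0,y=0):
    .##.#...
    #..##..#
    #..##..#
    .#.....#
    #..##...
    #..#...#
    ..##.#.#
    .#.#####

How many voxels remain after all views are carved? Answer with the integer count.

remaining voxels: 96

initial block: 8^3 = 512
[1] y-view keeps 25 columns → grid now 200
[2] z-view keeps 29 columns → grid now 96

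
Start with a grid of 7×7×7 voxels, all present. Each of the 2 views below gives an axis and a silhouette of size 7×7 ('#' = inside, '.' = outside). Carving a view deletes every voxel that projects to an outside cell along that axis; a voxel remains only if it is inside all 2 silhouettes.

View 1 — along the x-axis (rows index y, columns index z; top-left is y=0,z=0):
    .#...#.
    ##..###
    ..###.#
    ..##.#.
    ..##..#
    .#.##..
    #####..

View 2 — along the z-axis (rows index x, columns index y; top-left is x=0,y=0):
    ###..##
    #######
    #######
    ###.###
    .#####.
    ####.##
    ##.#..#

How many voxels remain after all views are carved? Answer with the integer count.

full grid |V| = 343
[1] x-view keeps 25 columns → grid now 175
[2] z-view keeps 40 columns → grid now 146

|visual hull| = 146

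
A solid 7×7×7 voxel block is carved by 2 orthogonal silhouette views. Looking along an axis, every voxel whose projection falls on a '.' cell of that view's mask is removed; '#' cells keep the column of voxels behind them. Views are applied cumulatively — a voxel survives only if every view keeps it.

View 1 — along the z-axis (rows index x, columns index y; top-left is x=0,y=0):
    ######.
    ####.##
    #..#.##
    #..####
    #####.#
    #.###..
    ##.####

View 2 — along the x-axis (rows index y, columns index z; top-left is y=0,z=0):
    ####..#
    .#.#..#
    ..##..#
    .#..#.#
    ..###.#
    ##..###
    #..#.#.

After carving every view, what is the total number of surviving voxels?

start: 7×7×7 = 343 voxels
carve view 1 (along z, XY-mask fill 37/49): 259 voxels remain
carve view 2 (along x, YZ-mask fill 26/49): 140 voxels remain

140 voxels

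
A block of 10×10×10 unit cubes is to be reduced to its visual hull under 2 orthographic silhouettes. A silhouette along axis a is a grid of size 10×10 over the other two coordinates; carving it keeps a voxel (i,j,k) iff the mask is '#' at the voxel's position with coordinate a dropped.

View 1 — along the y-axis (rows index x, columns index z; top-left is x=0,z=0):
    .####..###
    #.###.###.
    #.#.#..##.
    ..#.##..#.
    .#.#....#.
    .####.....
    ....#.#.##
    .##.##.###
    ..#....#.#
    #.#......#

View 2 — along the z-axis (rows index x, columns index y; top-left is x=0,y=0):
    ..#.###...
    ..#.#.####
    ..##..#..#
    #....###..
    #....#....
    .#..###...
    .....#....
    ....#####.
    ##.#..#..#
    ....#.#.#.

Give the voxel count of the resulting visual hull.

voxel count = 191

initial block: 10^3 = 1000
carve view 1 (along y, XZ-mask fill 47/100): 470 voxels remain
carve view 2 (along z, XY-mask fill 38/100): 191 voxels remain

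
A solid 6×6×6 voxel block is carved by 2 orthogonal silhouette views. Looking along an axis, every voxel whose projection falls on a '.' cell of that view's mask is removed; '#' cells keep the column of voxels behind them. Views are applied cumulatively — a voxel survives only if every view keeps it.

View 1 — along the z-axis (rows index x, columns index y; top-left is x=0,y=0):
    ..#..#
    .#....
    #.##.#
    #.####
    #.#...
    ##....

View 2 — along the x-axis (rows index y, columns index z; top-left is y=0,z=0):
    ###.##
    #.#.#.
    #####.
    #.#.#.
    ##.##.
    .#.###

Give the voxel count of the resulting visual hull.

initial block: 6^3 = 216
  1. axis=2 (XY plane), |mask|=16  ⇒  voxels=96
  2. axis=0 (YZ plane), |mask|=24  ⇒  voxels=68

68 voxels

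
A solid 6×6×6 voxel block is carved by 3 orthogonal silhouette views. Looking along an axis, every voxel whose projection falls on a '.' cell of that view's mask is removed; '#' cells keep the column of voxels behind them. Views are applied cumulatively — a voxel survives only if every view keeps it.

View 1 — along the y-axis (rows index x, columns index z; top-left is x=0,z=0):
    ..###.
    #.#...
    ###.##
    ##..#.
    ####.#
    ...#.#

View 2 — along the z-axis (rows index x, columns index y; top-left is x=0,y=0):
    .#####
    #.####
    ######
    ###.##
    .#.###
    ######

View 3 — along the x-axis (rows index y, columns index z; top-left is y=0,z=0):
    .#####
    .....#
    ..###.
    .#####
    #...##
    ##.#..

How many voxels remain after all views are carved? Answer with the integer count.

voxel count = 54

before carving: 216 voxels (6×6×6)
after view 1 [y-axis, 20 of 36 cells solid] → remaining = 120
after view 2 [z-axis, 31 of 36 cells solid] → remaining = 102
after view 3 [x-axis, 20 of 36 cells solid] → remaining = 54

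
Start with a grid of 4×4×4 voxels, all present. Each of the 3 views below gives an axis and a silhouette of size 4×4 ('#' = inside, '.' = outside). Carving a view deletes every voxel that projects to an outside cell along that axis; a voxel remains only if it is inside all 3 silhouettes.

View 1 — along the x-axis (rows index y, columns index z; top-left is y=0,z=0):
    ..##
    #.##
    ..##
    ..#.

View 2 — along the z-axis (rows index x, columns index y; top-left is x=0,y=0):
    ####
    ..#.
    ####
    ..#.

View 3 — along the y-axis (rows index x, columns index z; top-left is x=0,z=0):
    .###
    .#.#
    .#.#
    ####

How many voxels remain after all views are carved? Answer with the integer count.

|visual hull| = 13

initial block: 4^3 = 64
[1] x-view keeps 8 columns → grid now 32
[2] z-view keeps 10 columns → grid now 20
[3] y-view keeps 11 columns → grid now 13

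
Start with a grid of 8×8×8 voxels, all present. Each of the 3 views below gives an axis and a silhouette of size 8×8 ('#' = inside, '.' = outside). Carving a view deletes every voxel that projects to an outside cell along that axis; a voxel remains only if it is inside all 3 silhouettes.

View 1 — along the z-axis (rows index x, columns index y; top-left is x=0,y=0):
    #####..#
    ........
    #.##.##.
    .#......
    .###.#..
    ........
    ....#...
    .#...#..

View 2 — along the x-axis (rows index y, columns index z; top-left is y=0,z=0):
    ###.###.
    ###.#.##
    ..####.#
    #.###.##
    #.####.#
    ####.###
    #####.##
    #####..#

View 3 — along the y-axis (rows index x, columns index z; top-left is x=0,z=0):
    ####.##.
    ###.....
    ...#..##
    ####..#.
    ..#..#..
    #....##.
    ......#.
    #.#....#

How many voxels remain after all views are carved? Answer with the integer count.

52 voxels

full grid |V| = 512
  1. axis=2 (XY plane), |mask|=19  ⇒  voxels=152
  2. axis=0 (YZ plane), |mask|=49  ⇒  voxels=115
  3. axis=1 (XZ plane), |mask|=26  ⇒  voxels=52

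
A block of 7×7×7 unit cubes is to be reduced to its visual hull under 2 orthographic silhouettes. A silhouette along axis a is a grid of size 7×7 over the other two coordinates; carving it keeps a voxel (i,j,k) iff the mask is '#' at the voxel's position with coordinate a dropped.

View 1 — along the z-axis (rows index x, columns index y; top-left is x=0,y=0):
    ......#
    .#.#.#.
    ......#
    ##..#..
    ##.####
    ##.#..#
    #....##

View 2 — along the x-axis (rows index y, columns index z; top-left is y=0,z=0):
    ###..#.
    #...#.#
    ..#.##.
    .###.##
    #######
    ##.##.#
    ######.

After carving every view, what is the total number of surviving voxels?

|visual hull| = 102

full grid |V| = 343
[1] z-view keeps 21 columns → grid now 147
[2] x-view keeps 33 columns → grid now 102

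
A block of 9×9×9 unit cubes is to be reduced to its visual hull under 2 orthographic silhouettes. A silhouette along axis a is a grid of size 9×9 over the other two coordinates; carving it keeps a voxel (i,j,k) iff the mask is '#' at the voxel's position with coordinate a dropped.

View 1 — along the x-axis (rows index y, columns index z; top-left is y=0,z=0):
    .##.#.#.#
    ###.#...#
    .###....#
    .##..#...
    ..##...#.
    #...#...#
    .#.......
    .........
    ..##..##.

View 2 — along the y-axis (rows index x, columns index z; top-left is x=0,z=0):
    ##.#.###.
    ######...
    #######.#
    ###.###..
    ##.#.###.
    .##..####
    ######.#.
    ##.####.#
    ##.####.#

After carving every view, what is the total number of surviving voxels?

177 voxels

full grid |V| = 729
  1. axis=0 (YZ plane), |mask|=28  ⇒  voxels=252
  2. axis=1 (XZ plane), |mask|=59  ⇒  voxels=177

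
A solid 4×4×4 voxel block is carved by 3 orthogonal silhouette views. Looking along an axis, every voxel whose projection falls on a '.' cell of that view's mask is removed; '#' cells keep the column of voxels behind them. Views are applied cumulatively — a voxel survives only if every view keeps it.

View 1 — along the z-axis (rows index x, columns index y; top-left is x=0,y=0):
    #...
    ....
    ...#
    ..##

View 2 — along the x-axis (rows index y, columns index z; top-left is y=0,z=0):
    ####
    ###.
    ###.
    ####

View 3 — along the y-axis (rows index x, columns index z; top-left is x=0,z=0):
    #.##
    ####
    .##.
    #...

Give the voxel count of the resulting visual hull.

start: 4×4×4 = 64 voxels
V1 z: intersect with XY mask (4 set) -- 16 left
V2 x: intersect with YZ mask (14 set) -- 15 left
V3 y: intersect with XZ mask (10 set) -- 7 left

voxel count = 7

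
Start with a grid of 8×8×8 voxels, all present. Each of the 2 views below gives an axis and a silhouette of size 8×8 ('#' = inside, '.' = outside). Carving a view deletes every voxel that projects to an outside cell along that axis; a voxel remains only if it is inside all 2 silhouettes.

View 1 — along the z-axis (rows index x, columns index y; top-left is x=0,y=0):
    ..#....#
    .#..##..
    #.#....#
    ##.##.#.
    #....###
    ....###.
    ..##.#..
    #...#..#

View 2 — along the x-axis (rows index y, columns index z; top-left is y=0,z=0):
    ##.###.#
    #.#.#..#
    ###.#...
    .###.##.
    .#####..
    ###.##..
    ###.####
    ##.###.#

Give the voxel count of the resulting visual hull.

remaining voxels: 139

start: 8×8×8 = 512 voxels
[1] z-view keeps 26 columns → grid now 208
[2] x-view keeps 42 columns → grid now 139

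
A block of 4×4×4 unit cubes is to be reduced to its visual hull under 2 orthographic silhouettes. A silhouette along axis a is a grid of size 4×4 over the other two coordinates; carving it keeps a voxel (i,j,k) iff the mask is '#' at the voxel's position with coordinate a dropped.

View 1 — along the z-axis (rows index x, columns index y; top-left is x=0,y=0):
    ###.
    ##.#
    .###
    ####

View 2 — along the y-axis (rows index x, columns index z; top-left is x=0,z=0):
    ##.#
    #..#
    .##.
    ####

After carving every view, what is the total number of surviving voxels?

start: 4×4×4 = 64 voxels
[1] z-view keeps 13 columns → grid now 52
[2] y-view keeps 11 columns → grid now 37

|visual hull| = 37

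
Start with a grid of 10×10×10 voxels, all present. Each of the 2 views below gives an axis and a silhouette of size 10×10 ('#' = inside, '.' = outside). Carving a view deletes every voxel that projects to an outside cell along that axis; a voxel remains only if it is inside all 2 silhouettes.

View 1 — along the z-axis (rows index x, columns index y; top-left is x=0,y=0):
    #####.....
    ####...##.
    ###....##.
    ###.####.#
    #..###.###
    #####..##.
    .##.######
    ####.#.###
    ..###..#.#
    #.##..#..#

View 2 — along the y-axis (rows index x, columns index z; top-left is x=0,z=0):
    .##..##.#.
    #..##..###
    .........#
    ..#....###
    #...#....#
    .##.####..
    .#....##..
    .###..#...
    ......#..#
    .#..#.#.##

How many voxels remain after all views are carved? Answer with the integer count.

|visual hull| = 252

start: 10×10×10 = 1000 voxels
step 1: project along z, AND mask (64/100) → |grid| = 640
step 2: project along y, AND mask (39/100) → |grid| = 252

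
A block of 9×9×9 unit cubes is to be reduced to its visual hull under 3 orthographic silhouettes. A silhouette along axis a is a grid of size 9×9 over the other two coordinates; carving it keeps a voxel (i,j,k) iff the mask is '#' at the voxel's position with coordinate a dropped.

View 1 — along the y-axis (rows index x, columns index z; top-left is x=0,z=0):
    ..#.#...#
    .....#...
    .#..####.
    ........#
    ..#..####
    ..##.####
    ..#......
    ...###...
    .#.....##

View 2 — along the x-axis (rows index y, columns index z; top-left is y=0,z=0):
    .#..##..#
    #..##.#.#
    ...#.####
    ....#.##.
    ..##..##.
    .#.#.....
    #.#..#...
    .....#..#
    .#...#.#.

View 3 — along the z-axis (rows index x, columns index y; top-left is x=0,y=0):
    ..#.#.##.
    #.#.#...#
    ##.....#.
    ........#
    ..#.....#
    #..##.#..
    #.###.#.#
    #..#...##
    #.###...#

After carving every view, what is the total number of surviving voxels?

44 voxels

initial block: 9^3 = 729
step 1: project along y, AND mask (28/81) → |grid| = 252
step 2: project along x, AND mask (31/81) → |grid| = 104
step 3: project along z, AND mask (33/81) → |grid| = 44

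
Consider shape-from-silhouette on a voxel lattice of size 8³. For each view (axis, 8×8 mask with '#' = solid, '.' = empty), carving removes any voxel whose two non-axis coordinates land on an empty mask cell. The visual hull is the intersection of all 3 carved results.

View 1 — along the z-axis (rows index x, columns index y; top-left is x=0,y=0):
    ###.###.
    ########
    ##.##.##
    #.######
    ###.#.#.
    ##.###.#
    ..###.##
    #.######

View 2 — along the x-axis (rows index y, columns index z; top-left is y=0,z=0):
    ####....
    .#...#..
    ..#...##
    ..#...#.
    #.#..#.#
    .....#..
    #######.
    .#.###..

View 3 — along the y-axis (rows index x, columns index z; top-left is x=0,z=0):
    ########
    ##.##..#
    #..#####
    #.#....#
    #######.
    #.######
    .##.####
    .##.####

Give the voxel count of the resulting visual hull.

|visual hull| = 127

before carving: 512 voxels (8×8×8)
V1 z: intersect with XY mask (50 set) -- 400 left
V2 x: intersect with YZ mask (27 set) -- 178 left
V3 y: intersect with XZ mask (48 set) -- 127 left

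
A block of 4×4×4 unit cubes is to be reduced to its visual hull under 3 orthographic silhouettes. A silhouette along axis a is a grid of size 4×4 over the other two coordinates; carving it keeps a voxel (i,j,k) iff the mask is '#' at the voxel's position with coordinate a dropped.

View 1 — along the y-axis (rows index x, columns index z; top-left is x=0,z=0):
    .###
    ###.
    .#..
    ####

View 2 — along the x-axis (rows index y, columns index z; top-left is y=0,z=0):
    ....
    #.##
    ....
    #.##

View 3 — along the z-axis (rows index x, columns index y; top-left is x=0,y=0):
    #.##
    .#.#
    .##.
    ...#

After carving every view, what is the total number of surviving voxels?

initial block: 4^3 = 64
step 1: project along y, AND mask (11/16) → |grid| = 44
step 2: project along x, AND mask (6/16) → |grid| = 14
step 3: project along z, AND mask (8/16) → |grid| = 9

voxel count = 9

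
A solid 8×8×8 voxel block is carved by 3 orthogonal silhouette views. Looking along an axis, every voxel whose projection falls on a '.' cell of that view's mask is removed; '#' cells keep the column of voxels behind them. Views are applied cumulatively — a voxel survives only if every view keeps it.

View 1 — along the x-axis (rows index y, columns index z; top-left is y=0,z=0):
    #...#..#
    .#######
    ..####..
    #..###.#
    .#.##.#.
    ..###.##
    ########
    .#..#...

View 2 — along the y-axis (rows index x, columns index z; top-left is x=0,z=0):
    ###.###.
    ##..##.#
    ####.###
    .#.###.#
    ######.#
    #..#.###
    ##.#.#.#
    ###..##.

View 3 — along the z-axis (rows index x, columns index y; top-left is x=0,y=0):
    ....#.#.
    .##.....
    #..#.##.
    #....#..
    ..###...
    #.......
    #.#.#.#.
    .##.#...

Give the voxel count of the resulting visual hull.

before carving: 512 voxels (8×8×8)
carve view 1 (along x, YZ-mask fill 38/64): 304 voxels remain
carve view 2 (along y, XZ-mask fill 45/64): 205 voxels remain
carve view 3 (along z, XY-mask fill 21/64): 70 voxels remain

70 voxels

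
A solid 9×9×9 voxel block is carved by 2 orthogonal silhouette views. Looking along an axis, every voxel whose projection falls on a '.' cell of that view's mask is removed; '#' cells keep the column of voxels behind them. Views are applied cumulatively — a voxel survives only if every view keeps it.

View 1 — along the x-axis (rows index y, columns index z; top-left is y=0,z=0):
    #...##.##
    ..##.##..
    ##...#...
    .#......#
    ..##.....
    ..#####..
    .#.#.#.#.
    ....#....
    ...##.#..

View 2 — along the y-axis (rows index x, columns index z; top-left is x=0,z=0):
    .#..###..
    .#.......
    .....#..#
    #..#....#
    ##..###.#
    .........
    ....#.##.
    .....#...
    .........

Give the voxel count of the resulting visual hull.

remaining voxels: 67

full grid |V| = 729
step 1: project along x, AND mask (29/81) → |grid| = 261
step 2: project along y, AND mask (20/81) → |grid| = 67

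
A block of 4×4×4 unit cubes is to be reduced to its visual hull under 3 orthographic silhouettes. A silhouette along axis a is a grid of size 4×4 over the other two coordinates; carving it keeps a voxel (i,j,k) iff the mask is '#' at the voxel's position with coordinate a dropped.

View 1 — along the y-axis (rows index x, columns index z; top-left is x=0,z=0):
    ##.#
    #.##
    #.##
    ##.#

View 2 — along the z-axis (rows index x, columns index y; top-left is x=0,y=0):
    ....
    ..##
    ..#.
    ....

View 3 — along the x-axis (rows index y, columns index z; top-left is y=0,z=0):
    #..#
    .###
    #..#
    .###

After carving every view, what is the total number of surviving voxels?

remaining voxels: 6

start: 4×4×4 = 64 voxels
[1] y-view keeps 12 columns → grid now 48
[2] z-view keeps 3 columns → grid now 9
[3] x-view keeps 10 columns → grid now 6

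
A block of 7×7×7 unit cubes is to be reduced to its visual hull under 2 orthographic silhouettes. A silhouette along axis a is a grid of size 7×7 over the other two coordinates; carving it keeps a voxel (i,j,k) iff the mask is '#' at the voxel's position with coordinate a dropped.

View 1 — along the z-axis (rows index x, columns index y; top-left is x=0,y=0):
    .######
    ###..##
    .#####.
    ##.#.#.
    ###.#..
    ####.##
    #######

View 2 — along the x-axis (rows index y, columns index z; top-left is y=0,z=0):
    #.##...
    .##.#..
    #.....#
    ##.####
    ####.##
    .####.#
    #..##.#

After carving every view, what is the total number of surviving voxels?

full grid |V| = 343
carve view 1 (along z, XY-mask fill 37/49): 259 voxels remain
carve view 2 (along x, YZ-mask fill 29/49): 148 voxels remain

148 voxels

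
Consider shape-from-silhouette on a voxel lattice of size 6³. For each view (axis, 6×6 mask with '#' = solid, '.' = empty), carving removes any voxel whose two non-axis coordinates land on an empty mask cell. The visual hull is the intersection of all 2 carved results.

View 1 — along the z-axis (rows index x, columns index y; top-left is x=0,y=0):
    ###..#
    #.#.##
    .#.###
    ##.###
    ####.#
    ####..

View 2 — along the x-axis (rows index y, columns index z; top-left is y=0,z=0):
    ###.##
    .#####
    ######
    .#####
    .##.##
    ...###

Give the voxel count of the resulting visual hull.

121 voxels

before carving: 216 voxels (6×6×6)
V1 z: intersect with XY mask (26 set) -- 156 left
V2 x: intersect with YZ mask (28 set) -- 121 left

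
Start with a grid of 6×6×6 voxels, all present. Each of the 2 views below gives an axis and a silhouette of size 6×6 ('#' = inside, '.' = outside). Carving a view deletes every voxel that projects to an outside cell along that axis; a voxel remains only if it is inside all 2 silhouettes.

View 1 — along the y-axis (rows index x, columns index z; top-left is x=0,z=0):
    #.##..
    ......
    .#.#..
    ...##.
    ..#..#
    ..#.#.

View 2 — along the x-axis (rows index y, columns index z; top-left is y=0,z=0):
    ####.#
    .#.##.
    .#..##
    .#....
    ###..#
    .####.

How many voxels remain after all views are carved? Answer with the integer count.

|visual hull| = 35

full grid |V| = 216
after view 1 [y-axis, 11 of 36 cells solid] → remaining = 66
after view 2 [x-axis, 20 of 36 cells solid] → remaining = 35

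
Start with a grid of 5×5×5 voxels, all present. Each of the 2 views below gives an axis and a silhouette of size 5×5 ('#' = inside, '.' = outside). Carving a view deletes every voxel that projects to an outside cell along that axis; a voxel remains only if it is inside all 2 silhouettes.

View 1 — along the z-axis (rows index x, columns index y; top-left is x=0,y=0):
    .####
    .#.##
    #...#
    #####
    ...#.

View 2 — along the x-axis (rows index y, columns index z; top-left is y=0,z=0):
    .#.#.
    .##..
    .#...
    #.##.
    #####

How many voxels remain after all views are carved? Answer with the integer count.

before carving: 125 voxels (5×5×5)
[1] z-view keeps 15 columns → grid now 75
[2] x-view keeps 13 columns → grid now 44

voxel count = 44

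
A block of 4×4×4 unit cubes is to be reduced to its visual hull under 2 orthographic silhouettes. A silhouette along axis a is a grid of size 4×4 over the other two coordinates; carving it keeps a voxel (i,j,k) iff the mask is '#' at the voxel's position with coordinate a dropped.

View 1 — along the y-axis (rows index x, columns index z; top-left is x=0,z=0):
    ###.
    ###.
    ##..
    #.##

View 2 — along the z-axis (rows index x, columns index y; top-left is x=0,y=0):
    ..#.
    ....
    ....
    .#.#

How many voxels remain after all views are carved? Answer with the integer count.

|visual hull| = 9

start: 4×4×4 = 64 voxels
carve view 1 (along y, XZ-mask fill 11/16): 44 voxels remain
carve view 2 (along z, XY-mask fill 3/16): 9 voxels remain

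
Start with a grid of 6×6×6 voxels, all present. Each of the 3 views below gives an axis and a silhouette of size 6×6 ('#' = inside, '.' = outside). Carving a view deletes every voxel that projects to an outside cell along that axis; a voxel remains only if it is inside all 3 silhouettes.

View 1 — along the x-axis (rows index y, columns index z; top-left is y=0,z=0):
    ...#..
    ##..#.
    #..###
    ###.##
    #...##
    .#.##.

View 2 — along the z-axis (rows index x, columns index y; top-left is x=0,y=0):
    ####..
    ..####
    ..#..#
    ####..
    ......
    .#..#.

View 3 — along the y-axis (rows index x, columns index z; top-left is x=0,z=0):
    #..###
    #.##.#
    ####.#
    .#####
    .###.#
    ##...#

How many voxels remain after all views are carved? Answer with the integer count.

|visual hull| = 38

full grid |V| = 216
[1] x-view keeps 19 columns → grid now 114
[2] z-view keeps 16 columns → grid now 54
[3] y-view keeps 25 columns → grid now 38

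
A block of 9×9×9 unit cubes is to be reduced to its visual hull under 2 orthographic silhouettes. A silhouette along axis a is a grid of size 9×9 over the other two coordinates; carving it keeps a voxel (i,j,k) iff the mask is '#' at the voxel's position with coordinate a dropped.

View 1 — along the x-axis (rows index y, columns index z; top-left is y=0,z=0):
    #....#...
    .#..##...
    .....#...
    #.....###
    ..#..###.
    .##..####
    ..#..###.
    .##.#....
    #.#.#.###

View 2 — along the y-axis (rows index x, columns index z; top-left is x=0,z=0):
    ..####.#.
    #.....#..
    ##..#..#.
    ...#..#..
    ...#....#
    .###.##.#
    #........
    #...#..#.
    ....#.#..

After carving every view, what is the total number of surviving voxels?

|visual hull| = 93

initial block: 9^3 = 729
step 1: project along x, AND mask (33/81) → |grid| = 297
step 2: project along y, AND mask (27/81) → |grid| = 93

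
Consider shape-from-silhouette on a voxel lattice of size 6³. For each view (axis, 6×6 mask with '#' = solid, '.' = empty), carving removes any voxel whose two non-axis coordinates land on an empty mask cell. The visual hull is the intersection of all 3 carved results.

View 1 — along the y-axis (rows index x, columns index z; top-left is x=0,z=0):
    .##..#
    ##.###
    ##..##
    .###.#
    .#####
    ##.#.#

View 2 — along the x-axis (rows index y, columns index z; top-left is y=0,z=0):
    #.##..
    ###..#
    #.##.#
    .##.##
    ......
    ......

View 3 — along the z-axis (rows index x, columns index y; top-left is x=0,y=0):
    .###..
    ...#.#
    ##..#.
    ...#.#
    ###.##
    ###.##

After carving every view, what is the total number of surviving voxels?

voxel count = 34

full grid |V| = 216
carve view 1 (along y, XZ-mask fill 25/36): 150 voxels remain
carve view 2 (along x, YZ-mask fill 15/36): 62 voxels remain
carve view 3 (along z, XY-mask fill 20/36): 34 voxels remain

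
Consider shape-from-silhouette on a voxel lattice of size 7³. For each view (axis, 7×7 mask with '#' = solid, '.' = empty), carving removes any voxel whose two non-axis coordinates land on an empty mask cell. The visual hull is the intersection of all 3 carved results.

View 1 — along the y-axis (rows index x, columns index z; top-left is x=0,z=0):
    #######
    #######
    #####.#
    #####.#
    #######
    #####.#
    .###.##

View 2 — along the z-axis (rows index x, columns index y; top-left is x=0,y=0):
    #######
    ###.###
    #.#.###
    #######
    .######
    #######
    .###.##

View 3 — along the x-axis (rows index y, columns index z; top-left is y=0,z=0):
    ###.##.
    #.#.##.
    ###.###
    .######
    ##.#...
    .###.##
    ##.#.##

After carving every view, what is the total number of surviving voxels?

voxel count = 187

full grid |V| = 343
V1 y: intersect with XZ mask (44 set) -- 308 left
V2 z: intersect with XY mask (43 set) -- 272 left
V3 x: intersect with YZ mask (34 set) -- 187 left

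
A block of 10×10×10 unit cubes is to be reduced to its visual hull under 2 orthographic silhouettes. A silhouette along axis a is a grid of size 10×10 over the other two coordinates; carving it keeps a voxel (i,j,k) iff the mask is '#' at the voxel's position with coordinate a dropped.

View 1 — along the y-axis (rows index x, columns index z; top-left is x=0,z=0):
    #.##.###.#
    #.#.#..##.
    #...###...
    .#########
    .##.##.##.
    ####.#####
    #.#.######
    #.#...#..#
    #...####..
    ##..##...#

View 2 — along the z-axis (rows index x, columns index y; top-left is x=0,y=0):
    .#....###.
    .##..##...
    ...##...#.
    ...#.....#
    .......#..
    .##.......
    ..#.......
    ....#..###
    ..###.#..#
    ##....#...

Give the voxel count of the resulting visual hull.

initial block: 10^3 = 1000
  1. axis=1 (XZ plane), |mask|=62  ⇒  voxels=620
  2. axis=2 (XY plane), |mask|=29  ⇒  voxels=166

166 voxels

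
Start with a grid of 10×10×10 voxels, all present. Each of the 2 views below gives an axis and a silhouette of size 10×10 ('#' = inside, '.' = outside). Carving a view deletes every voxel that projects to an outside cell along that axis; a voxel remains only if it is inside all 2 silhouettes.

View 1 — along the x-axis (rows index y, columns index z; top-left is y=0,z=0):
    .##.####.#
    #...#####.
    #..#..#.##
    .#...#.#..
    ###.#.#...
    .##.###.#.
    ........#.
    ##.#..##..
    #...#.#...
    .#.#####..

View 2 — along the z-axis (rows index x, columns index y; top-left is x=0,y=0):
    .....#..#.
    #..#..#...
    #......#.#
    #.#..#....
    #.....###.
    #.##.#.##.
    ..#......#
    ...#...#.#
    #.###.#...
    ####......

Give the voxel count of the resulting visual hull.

168 voxels

start: 10×10×10 = 1000 voxels
  1. axis=0 (YZ plane), |mask|=47  ⇒  voxels=470
  2. axis=2 (XY plane), |mask|=35  ⇒  voxels=168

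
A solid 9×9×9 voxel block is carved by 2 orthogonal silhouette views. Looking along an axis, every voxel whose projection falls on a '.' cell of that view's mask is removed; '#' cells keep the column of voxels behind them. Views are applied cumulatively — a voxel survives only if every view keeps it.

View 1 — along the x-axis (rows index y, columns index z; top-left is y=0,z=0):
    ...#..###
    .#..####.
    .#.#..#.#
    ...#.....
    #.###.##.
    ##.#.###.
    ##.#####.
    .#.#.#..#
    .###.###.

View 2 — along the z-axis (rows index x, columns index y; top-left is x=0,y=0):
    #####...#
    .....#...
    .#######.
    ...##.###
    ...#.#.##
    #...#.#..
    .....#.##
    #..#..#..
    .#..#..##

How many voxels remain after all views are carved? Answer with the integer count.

start: 9×9×9 = 729 voxels
step 1: project along x, AND mask (43/81) → |grid| = 387
step 2: project along z, AND mask (36/81) → |grid| = 172

remaining voxels: 172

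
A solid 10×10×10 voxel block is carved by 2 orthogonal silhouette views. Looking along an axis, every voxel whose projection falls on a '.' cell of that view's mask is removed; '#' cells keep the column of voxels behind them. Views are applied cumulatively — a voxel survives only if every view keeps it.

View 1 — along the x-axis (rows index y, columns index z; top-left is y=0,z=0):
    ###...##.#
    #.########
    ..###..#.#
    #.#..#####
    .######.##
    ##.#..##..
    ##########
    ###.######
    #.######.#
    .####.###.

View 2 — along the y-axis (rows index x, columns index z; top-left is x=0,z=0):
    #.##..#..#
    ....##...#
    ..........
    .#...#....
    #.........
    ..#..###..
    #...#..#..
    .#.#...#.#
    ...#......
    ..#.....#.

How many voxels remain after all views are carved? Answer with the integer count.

remaining voxels: 188

initial block: 10^3 = 1000
carve view 1 (along x, YZ-mask fill 74/100): 740 voxels remain
carve view 2 (along y, XZ-mask fill 25/100): 188 voxels remain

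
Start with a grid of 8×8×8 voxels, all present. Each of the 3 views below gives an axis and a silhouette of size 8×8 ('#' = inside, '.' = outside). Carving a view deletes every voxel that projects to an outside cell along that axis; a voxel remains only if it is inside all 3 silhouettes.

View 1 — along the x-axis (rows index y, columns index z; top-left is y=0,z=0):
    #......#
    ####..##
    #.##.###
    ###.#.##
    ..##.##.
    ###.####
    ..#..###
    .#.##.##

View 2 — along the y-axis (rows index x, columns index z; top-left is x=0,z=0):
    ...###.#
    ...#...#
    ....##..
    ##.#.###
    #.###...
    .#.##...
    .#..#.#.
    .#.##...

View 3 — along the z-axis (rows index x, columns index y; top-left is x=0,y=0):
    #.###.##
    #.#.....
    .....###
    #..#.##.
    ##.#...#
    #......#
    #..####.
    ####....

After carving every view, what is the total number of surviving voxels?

initial block: 8^3 = 512
  1. axis=0 (YZ plane), |mask|=40  ⇒  voxels=320
  2. axis=1 (XZ plane), |mask|=27  ⇒  voxels=121
  3. axis=2 (XY plane), |mask|=30  ⇒  voxels=59

|visual hull| = 59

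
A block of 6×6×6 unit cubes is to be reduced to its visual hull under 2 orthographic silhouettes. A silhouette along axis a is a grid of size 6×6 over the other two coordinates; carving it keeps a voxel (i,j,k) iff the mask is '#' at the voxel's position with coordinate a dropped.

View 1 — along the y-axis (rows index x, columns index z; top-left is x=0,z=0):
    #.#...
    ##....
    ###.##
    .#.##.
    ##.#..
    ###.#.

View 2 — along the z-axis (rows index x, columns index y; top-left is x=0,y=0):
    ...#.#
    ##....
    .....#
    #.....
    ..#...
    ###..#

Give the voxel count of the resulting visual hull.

start: 6×6×6 = 216 voxels
[1] y-view keeps 19 columns → grid now 114
[2] z-view keeps 11 columns → grid now 35

35 voxels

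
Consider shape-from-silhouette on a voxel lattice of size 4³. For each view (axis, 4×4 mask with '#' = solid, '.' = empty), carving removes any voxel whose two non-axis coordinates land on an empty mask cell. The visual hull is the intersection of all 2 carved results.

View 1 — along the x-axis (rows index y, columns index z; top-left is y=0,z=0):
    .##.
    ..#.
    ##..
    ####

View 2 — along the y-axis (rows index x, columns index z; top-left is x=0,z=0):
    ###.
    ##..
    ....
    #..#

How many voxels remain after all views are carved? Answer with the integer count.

start: 4×4×4 = 64 voxels
carve view 1 (along x, YZ-mask fill 9/16): 36 voxels remain
carve view 2 (along y, XZ-mask fill 7/16): 16 voxels remain

16 voxels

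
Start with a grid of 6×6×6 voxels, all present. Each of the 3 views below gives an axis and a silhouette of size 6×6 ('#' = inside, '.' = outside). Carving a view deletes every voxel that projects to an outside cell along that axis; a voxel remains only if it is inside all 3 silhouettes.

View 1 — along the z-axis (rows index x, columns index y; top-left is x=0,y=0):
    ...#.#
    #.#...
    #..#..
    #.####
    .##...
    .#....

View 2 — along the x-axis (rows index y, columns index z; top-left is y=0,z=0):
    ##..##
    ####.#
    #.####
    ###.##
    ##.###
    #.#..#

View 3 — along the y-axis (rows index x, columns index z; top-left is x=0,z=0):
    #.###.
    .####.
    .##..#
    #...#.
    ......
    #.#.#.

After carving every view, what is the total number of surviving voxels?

remaining voxels: 26

initial block: 6^3 = 216
carve view 1 (along z, XY-mask fill 14/36): 84 voxels remain
carve view 2 (along x, YZ-mask fill 27/36): 63 voxels remain
carve view 3 (along y, XZ-mask fill 16/36): 26 voxels remain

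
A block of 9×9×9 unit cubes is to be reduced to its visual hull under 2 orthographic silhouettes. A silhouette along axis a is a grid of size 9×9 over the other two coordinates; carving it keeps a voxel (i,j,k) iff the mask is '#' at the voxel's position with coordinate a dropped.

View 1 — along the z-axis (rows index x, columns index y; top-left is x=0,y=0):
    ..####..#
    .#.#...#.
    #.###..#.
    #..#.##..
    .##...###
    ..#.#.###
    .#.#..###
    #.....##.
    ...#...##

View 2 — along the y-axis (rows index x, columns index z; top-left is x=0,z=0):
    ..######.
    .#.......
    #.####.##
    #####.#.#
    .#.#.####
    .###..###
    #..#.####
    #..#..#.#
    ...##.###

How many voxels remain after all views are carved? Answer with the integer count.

voxel count = 213

full grid |V| = 729
  1. axis=2 (XY plane), |mask|=38  ⇒  voxels=342
  2. axis=1 (XZ plane), |mask|=48  ⇒  voxels=213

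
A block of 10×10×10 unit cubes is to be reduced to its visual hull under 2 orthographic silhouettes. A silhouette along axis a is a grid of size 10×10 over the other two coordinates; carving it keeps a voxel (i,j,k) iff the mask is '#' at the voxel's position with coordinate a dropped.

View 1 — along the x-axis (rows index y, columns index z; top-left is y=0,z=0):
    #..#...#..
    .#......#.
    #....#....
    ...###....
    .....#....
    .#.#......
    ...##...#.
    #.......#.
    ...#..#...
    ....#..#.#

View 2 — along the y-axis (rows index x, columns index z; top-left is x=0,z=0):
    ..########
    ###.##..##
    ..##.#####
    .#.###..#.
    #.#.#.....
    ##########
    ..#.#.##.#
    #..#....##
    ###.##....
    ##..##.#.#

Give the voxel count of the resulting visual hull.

initial block: 10^3 = 1000
after view 1 [x-axis, 23 of 100 cells solid] → remaining = 230
after view 2 [y-axis, 60 of 100 cells solid] → remaining = 137

voxel count = 137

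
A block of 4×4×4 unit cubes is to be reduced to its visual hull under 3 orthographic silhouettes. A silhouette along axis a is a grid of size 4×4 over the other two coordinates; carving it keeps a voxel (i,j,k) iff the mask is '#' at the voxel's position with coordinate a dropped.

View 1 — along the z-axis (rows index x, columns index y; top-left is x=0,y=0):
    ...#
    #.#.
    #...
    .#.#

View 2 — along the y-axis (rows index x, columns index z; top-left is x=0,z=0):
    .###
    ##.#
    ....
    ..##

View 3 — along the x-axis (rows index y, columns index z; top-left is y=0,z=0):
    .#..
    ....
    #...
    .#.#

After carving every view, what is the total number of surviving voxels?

before carving: 64 voxels (4×4×4)
carve view 1 (along z, XY-mask fill 6/16): 24 voxels remain
carve view 2 (along y, XZ-mask fill 8/16): 13 voxels remain
carve view 3 (along x, YZ-mask fill 4/16): 5 voxels remain

remaining voxels: 5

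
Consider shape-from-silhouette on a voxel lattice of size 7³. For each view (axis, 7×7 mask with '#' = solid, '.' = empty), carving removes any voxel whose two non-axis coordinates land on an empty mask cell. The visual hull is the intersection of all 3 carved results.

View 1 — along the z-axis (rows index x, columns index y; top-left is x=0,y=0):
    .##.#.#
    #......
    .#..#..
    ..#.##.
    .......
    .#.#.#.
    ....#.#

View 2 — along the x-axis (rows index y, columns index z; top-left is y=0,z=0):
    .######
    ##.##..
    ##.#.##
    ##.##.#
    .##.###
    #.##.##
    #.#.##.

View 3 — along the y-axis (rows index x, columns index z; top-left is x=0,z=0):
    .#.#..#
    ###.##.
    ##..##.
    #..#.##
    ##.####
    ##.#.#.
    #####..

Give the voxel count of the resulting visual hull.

remaining voxels: 42

initial block: 7^3 = 343
after view 1 [z-axis, 15 of 49 cells solid] → remaining = 105
after view 2 [x-axis, 34 of 49 cells solid] → remaining = 71
after view 3 [y-axis, 31 of 49 cells solid] → remaining = 42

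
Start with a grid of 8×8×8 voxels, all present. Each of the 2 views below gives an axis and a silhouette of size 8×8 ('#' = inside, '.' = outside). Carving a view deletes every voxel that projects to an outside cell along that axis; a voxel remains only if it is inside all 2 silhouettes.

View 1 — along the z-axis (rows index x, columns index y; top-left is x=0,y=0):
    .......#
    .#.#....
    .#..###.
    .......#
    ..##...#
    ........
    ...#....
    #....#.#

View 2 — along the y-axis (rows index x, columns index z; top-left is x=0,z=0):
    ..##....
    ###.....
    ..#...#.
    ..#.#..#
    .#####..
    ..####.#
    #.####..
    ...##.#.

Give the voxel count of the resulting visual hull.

48 voxels

initial block: 8^3 = 512
  1. axis=2 (XY plane), |mask|=15  ⇒  voxels=120
  2. axis=1 (XZ plane), |mask|=28  ⇒  voxels=48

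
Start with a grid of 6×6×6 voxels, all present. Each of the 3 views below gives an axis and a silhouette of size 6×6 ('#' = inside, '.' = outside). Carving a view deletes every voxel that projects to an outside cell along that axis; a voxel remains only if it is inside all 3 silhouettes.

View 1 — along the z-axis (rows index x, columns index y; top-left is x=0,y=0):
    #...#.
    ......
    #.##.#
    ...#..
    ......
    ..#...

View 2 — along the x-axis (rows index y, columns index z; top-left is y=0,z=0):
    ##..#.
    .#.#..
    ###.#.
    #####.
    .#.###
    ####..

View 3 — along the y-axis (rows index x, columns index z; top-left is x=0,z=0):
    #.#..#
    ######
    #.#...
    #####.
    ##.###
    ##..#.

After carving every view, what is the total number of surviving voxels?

17 voxels

initial block: 6^3 = 216
carve view 1 (along z, XY-mask fill 8/36): 48 voxels remain
carve view 2 (along x, YZ-mask fill 22/36): 32 voxels remain
carve view 3 (along y, XZ-mask fill 24/36): 17 voxels remain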